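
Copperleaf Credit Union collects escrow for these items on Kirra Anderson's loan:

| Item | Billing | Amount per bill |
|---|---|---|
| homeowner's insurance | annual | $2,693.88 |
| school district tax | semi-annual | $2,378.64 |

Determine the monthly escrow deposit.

Homeowner's insurance = $2,693.88 annually
School district tax = $2,378.64 × 2 = $4,757.28 annually
Yearly total = $7,451.16
Monthly escrow = $7,451.16 / 12 = $620.93

$620.93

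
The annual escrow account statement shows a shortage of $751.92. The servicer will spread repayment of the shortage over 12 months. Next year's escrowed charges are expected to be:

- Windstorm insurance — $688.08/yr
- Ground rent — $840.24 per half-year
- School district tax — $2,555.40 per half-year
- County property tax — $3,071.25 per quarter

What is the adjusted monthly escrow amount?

Windstorm insurance = $688.08
Ground rent = $840.24 × 2 = $1,680.48
School district tax = $2,555.40 × 2 = $5,110.80
County property tax = $3,071.25 × 4 = $12,285.00
Yearly total = $688.08 + $1,680.48 + $5,110.80 + $12,285.00 = $19,764.36
Monthly escrow = $19,764.36 / 12 = $1,647.03
Shortage per month = $751.92 ÷ 12 = $62.66
Adjusted monthly = $1,647.03 + $62.66 = $1,709.69

$1,709.69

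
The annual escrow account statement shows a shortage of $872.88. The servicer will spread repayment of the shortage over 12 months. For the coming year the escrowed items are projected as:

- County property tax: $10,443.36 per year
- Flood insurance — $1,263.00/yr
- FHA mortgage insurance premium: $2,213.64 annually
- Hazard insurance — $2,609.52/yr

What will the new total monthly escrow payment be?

County property tax — $10,443.36 annually
Flood insurance — $1,263.00 annually
FHA mortgage insurance premium — $2,213.64 annually
Hazard insurance — $2,609.52 annually
Total annual escrow = $10,443.36 + $1,263.00 + $2,213.64 + $2,609.52 = $16,529.52
Base monthly escrow = $16,529.52 / 12 = $1,377.46
Monthly shortage recovery: $872.88 ÷ 12 = $72.74
Adjusted monthly = $1,377.46 + $72.74 = $1,450.20

$1,450.20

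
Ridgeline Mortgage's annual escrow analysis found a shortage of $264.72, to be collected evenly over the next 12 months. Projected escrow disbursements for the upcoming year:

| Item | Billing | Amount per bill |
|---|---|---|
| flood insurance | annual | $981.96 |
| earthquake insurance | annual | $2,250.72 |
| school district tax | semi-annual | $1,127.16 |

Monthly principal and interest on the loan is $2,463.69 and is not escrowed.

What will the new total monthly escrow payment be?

Flood insurance — $981.96 annually
Earthquake insurance — $2,250.72 annually
School district tax — $1,127.16 × 2 = $2,254.32 annually
Annual escrow total = $5,487.00
Monthly escrow = $5,487.00 ÷ 12 = $457.25
Monthly shortage recovery: $264.72 ÷ 12 = $22.06
Adjusted monthly = $457.25 + $22.06 = $479.31

$479.31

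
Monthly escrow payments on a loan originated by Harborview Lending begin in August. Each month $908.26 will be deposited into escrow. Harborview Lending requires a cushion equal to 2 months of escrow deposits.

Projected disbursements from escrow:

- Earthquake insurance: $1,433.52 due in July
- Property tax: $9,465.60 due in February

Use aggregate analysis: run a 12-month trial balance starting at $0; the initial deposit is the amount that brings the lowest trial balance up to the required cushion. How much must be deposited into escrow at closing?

Cushion = 2 × $908.26 = $1,816.52
Trial balance (start $0, +$908.26 each month, − disbursements):
  Aug: +$908.26 → $908.26
  Sep: +$908.26 → $1,816.52
  Oct: +$908.26 → $2,724.78
  Nov: +$908.26 → $3,633.04
  Dec: +$908.26 → $4,541.30
  Jan: +$908.26 → $5,449.56
  Feb: +$908.26 − $9,465.60 → -$3,107.78
  Mar: +$908.26 → -$2,199.52
  Apr: +$908.26 → -$1,291.26
  May: +$908.26 → -$383.00
  Jun: +$908.26 → $525.26
  Jul: +$908.26 − $1,433.52 → $0.00
Lowest trial balance = -$3,107.78 (Feb)
Initial deposit = cushion − low point = $1,816.52 − (-$3,107.78) = $4,924.30

$4,924.30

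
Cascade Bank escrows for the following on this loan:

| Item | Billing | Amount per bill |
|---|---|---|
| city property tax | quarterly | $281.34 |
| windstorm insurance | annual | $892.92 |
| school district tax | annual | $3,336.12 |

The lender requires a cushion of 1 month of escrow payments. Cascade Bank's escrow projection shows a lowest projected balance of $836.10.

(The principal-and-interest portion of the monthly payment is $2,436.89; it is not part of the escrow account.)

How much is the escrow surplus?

City property tax — $281.34 × 4 = $1,125.36 per year
Windstorm insurance — $892.92 per year
School district tax — $3,336.12 per year
Combined annual = $1,125.36 + $892.92 + $3,336.12 = $5,354.40
Base monthly escrow = $5,354.40 ÷ 12 = $446.20
Required reserve = 1 × $446.20 = $446.20
Excess over cushion: $836.10 − $446.20 = $389.90

$389.90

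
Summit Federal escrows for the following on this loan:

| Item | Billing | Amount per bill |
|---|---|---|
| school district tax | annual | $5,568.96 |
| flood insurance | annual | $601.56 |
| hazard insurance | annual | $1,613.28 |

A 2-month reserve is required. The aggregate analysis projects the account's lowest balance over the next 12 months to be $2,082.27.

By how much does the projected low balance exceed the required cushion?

School district tax — $5,568.96 annually
Flood insurance — $601.56 annually
Hazard insurance — $1,613.28 annually
Combined annual = $7,783.80
Per month = $7,783.80 / 12 = $648.65
Required cushion = 2 × $648.65 = $1,297.30
Surplus = $2,082.27 − $1,297.30 = $784.97

$784.97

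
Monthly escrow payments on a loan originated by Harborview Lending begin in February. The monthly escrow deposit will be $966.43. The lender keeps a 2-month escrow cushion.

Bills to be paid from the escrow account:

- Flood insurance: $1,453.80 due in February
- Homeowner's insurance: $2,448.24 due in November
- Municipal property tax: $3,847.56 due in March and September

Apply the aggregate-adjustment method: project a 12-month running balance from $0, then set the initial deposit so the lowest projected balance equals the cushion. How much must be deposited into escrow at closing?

$5,301.36

Cushion = 2 × $966.43 = $1,932.86
Trial balance (start $0, +$966.43 each month, − disbursements):
  Feb: +$966.43 − $1,453.80 → -$487.37
  Mar: +$966.43 − $3,847.56 → -$3,368.50
  Apr: +$966.43 → -$2,402.07
  May: +$966.43 → -$1,435.64
  Jun: +$966.43 → -$469.21
  Jul: +$966.43 → $497.22
  Aug: +$966.43 → $1,463.65
  Sep: +$966.43 − $3,847.56 → -$1,417.48
  Oct: +$966.43 → -$451.05
  Nov: +$966.43 − $2,448.24 → -$1,932.86
  Dec: +$966.43 → -$966.43
  Jan: +$966.43 → $0.00
Lowest trial balance = -$3,368.50 (Mar)
Initial deposit = cushion − low point = $1,932.86 − (-$3,368.50) = $5,301.36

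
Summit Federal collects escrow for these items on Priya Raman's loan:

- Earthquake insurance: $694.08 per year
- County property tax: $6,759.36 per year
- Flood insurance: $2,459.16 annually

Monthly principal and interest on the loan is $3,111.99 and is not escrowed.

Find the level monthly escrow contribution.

$826.05

Earthquake insurance: $694.08/yr
County property tax: $6,759.36/yr
Flood insurance: $2,459.16/yr
Total annual escrow = $694.08 + $6,759.36 + $2,459.16 = $9,912.60
Per month = $9,912.60 / 12 = $826.05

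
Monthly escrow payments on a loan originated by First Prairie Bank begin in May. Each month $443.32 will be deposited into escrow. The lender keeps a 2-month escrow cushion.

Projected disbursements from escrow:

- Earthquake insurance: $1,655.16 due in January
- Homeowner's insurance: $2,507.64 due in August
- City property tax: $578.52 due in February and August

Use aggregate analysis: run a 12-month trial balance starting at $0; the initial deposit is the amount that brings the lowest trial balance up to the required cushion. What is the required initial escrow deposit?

Cushion = 2 × $443.32 = $886.64
Trial balance (start $0, +$443.32 each month, − disbursements):
  May: +$443.32 → $443.32
  Jun: +$443.32 → $886.64
  Jul: +$443.32 → $1,329.96
  Aug: +$443.32 − $3,086.16 → -$1,312.88
  Sep: +$443.32 → -$869.56
  Oct: +$443.32 → -$426.24
  Nov: +$443.32 → $17.08
  Dec: +$443.32 → $460.40
  Jan: +$443.32 − $1,655.16 → -$751.44
  Feb: +$443.32 − $578.52 → -$886.64
  Mar: +$443.32 → -$443.32
  Apr: +$443.32 → $0.00
Lowest trial balance = -$1,312.88 (Aug)
Initial deposit = cushion − low point = $886.64 − (-$1,312.88) = $2,199.52

$2,199.52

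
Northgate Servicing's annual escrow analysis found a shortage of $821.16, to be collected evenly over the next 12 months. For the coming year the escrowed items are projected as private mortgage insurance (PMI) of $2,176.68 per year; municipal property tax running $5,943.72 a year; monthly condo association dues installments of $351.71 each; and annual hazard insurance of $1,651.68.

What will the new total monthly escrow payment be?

$1,234.48

Private mortgage insurance (PMI) = $2,176.68 per year
Municipal property tax = $5,943.72 per year
Condo association dues = $351.71 × 12 = $4,220.52 per year
Hazard insurance = $1,651.68 per year
Total annual escrow = $2,176.68 + $5,943.72 + $4,220.52 + $1,651.68 = $13,992.60
Monthly escrow = $13,992.60 / 12 = $1,166.05
Shortage spread = $821.16 / 12 = $68.43/mo
Adjusted monthly = $1,166.05 + $68.43 = $1,234.48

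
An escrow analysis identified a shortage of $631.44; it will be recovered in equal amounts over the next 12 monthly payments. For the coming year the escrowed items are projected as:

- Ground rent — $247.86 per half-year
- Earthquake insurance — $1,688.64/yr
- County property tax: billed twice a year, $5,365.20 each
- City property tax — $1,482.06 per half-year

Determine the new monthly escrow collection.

$1,375.86

Ground rent: $247.86 × 2 = $495.72 per year
Earthquake insurance: $1,688.64 per year
County property tax: $5,365.20 × 2 = $10,730.40 per year
City property tax: $1,482.06 × 2 = $2,964.12 per year
Total annual escrow = $495.72 + $1,688.64 + $10,730.40 + $2,964.12 = $15,878.88
Monthly = $15,878.88 ÷ 12 = $1,323.24
Monthly shortage recovery: $631.44 / 12 = $52.62
New monthly escrow = $1,323.24 + $52.62 = $1,375.86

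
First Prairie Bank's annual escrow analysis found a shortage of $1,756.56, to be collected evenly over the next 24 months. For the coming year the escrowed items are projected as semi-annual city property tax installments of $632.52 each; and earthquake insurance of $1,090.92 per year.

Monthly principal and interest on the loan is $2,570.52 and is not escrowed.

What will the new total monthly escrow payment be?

City property tax = $632.52 × 2 = $1,265.04 annually
Earthquake insurance = $1,090.92 annually
Annual escrow total = $1,265.04 + $1,090.92 = $2,355.96
Base monthly escrow = $2,355.96 / 12 = $196.33
Shortage per month = $1,756.56 / 24 = $73.19
New monthly escrow = $196.33 + $73.19 = $269.52

$269.52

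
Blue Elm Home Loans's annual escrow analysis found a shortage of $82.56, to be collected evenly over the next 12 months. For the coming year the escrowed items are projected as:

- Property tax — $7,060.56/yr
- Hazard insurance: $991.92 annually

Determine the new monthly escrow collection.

$677.92

Property tax: $7,060.56/yr
Hazard insurance: $991.92/yr
Yearly total = $8,052.48
Monthly = $8,052.48 / 12 = $671.04
Monthly shortage recovery: $82.56 / 12 = $6.88
Adjusted monthly = $671.04 + $6.88 = $677.92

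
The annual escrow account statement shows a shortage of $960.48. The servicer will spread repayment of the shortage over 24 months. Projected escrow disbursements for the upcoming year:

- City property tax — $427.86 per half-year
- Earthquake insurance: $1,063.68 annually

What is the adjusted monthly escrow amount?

$199.97

City property tax — $427.86 × 2 = $855.72 per year
Earthquake insurance — $1,063.68 per year
Yearly total = $855.72 + $1,063.68 = $1,919.40
Monthly = $1,919.40 / 12 = $159.95
Shortage spread = $960.48 ÷ 24 = $40.02/mo
Adjusted monthly = $159.95 + $40.02 = $199.97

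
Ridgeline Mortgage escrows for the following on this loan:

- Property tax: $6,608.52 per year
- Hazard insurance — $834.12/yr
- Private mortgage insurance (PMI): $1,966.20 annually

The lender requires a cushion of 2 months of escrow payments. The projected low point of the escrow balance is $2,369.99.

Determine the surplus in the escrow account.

Property tax — $6,608.52 annually
Hazard insurance — $834.12 annually
Private mortgage insurance (PMI) — $1,966.20 annually
Annual escrow total = $6,608.52 + $834.12 + $1,966.20 = $9,408.84
Per month = $9,408.84 ÷ 12 = $784.07
Required reserve = 2 × $784.07 = $1,568.14
Excess over cushion: $2,369.99 − $1,568.14 = $801.85

$801.85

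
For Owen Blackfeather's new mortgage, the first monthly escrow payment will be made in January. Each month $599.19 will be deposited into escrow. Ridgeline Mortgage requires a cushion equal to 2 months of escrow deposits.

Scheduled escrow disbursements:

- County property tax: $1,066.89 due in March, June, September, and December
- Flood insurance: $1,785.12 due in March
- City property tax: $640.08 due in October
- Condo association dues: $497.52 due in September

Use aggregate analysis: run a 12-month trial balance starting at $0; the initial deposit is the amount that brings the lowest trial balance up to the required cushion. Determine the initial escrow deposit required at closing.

Cushion = 2 × $599.19 = $1,198.38
Trial balance (start $0, +$599.19 each month, − disbursements):
  Jan: +$599.19 → $599.19
  Feb: +$599.19 → $1,198.38
  Mar: +$599.19 − $2,852.01 → -$1,054.44
  Apr: +$599.19 → -$455.25
  May: +$599.19 → $143.94
  Jun: +$599.19 − $1,066.89 → -$323.76
  Jul: +$599.19 → $275.43
  Aug: +$599.19 → $874.62
  Sep: +$599.19 − $1,564.41 → -$90.60
  Oct: +$599.19 − $640.08 → -$131.49
  Nov: +$599.19 → $467.70
  Dec: +$599.19 − $1,066.89 → $0.00
Lowest trial balance = -$1,054.44 (Mar)
Initial deposit = cushion − low point = $1,198.38 − (-$1,054.44) = $2,252.82

$2,252.82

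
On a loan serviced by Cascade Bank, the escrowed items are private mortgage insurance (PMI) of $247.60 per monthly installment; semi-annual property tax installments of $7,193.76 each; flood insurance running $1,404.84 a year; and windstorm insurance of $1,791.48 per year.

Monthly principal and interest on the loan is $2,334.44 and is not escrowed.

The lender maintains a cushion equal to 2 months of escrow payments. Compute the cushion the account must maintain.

Private mortgage insurance (PMI): $247.60 × 12 = $2,971.20 per year
Property tax: $7,193.76 × 2 = $14,387.52 per year
Flood insurance: $1,404.84 per year
Windstorm insurance: $1,791.48 per year
Combined annual = $20,555.04
Base monthly escrow = $20,555.04 ÷ 12 = $1,712.92
Cushion = 2 × $1,712.92 = $3,425.84

$3,425.84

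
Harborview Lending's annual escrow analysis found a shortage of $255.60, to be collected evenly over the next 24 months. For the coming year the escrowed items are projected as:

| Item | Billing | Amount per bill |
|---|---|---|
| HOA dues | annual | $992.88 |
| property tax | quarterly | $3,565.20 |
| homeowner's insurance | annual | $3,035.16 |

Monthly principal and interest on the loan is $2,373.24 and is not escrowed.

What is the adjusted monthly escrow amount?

$1,534.72

HOA dues — $992.88 annually
Property tax — $3,565.20 × 4 = $14,260.80 annually
Homeowner's insurance — $3,035.16 annually
Total per year = $18,288.84
Monthly escrow = $18,288.84 ÷ 12 = $1,524.07
Shortage spread = $255.60 ÷ 24 = $10.65/mo
New monthly escrow = $1,524.07 + $10.65 = $1,534.72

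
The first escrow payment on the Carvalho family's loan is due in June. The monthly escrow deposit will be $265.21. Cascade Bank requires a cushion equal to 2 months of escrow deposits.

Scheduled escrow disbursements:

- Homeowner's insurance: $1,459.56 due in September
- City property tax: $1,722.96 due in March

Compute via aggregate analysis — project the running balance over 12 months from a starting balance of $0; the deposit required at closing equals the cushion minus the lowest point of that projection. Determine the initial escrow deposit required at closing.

$1,060.84

Cushion = 2 × $265.21 = $530.42
Trial balance (start $0, +$265.21 each month, − disbursements):
  Jun: +$265.21 → $265.21
  Jul: +$265.21 → $530.42
  Aug: +$265.21 → $795.63
  Sep: +$265.21 − $1,459.56 → -$398.72
  Oct: +$265.21 → -$133.51
  Nov: +$265.21 → $131.70
  Dec: +$265.21 → $396.91
  Jan: +$265.21 → $662.12
  Feb: +$265.21 → $927.33
  Mar: +$265.21 − $1,722.96 → -$530.42
  Apr: +$265.21 → -$265.21
  May: +$265.21 → $0.00
Lowest trial balance = -$530.42 (Mar)
Initial deposit = cushion − low point = $530.42 − (-$530.42) = $1,060.84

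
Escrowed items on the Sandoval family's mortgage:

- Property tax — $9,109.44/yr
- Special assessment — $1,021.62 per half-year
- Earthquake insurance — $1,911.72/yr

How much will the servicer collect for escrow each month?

$1,088.70

Property tax — $9,109.44 annually
Special assessment — $1,021.62 × 2 = $2,043.24 annually
Earthquake insurance — $1,911.72 annually
Total per year = $9,109.44 + $2,043.24 + $1,911.72 = $13,064.40
Base monthly escrow = $13,064.40 ÷ 12 = $1,088.70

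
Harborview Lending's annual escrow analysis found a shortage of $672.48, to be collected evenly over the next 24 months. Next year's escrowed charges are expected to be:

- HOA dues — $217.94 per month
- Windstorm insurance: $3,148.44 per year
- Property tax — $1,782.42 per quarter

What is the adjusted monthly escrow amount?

HOA dues = $217.94 × 12 = $2,615.28 per year
Windstorm insurance = $3,148.44 per year
Property tax = $1,782.42 × 4 = $7,129.68 per year
Yearly total = $12,893.40
Monthly = $12,893.40 ÷ 12 = $1,074.45
Monthly shortage recovery: $672.48 ÷ 24 = $28.02
New monthly escrow = $1,074.45 + $28.02 = $1,102.47

$1,102.47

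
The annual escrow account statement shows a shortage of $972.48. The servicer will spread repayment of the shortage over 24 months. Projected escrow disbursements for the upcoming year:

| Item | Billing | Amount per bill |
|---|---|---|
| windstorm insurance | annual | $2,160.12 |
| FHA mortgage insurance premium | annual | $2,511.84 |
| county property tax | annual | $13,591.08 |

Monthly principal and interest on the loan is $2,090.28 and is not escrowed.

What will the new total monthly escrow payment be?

$1,562.44

Windstorm insurance = $2,160.12 per year
FHA mortgage insurance premium = $2,511.84 per year
County property tax = $13,591.08 per year
Combined annual = $2,160.12 + $2,511.84 + $13,591.08 = $18,263.04
Monthly = $18,263.04 / 12 = $1,521.92
Shortage spread = $972.48 ÷ 24 = $40.52/mo
New monthly escrow = $1,521.92 + $40.52 = $1,562.44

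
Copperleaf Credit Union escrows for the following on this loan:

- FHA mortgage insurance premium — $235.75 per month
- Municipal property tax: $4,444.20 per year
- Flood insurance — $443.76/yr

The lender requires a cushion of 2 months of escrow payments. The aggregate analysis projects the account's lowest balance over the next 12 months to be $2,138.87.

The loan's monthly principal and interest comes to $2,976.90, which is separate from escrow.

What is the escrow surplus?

FHA mortgage insurance premium: $235.75 × 12 = $2,829.00 per year
Municipal property tax: $4,444.20 per year
Flood insurance: $443.76 per year
Total per year = $7,716.96
Base monthly escrow = $7,716.96 / 12 = $643.08
Required reserve = 2 × $643.08 = $1,286.16
Excess over cushion: $2,138.87 − $1,286.16 = $852.71

$852.71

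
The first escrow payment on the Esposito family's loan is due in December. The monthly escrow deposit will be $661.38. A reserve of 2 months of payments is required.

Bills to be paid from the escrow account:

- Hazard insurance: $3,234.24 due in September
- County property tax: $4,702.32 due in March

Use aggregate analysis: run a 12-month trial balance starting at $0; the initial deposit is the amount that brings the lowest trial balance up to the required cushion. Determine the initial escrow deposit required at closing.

Cushion = 2 × $661.38 = $1,322.76
Trial balance (start $0, +$661.38 each month, − disbursements):
  Dec: +$661.38 → $661.38
  Jan: +$661.38 → $1,322.76
  Feb: +$661.38 → $1,984.14
  Mar: +$661.38 − $4,702.32 → -$2,056.80
  Apr: +$661.38 → -$1,395.42
  May: +$661.38 → -$734.04
  Jun: +$661.38 → -$72.66
  Jul: +$661.38 → $588.72
  Aug: +$661.38 → $1,250.10
  Sep: +$661.38 − $3,234.24 → -$1,322.76
  Oct: +$661.38 → -$661.38
  Nov: +$661.38 → $0.00
Lowest trial balance = -$2,056.80 (Mar)
Initial deposit = cushion − low point = $1,322.76 − (-$2,056.80) = $3,379.56

$3,379.56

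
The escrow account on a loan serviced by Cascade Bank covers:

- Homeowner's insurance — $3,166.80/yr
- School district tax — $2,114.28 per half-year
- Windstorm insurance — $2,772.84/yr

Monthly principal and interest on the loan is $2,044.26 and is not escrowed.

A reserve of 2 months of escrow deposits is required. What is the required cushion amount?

Homeowner's insurance = $3,166.80/yr
School district tax = $2,114.28 × 2 = $4,228.56/yr
Windstorm insurance = $2,772.84/yr
Annual escrow total = $3,166.80 + $4,228.56 + $2,772.84 = $10,168.20
Base monthly escrow = $10,168.20 ÷ 12 = $847.35
Required cushion = 2 × $847.35 = $1,694.70

$1,694.70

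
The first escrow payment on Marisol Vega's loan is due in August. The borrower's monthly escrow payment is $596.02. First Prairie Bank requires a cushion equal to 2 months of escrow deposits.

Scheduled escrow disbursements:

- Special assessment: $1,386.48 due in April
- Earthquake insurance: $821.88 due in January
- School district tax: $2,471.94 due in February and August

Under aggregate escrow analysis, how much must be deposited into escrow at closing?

$3,067.96

Cushion = 2 × $596.02 = $1,192.04
Trial balance (start $0, +$596.02 each month, − disbursements):
  Aug: +$596.02 − $2,471.94 → -$1,875.92
  Sep: +$596.02 → -$1,279.90
  Oct: +$596.02 → -$683.88
  Nov: +$596.02 → -$87.86
  Dec: +$596.02 → $508.16
  Jan: +$596.02 − $821.88 → $282.30
  Feb: +$596.02 − $2,471.94 → -$1,593.62
  Mar: +$596.02 → -$997.60
  Apr: +$596.02 − $1,386.48 → -$1,788.06
  May: +$596.02 → -$1,192.04
  Jun: +$596.02 → -$596.02
  Jul: +$596.02 → $0.00
Lowest trial balance = -$1,875.92 (Aug)
Initial deposit = cushion − low point = $1,192.04 − (-$1,875.92) = $3,067.96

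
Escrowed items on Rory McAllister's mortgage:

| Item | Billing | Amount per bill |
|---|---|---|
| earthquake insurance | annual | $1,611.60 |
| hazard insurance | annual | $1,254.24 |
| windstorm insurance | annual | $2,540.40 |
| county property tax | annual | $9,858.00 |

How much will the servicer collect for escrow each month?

Earthquake insurance: $1,611.60 per year
Hazard insurance: $1,254.24 per year
Windstorm insurance: $2,540.40 per year
County property tax: $9,858.00 per year
Annual escrow total = $15,264.24
Monthly = $15,264.24 ÷ 12 = $1,272.02

$1,272.02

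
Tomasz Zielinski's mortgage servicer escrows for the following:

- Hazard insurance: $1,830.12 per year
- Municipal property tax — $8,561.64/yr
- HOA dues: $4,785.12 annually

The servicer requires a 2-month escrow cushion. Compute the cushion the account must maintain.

Hazard insurance — $1,830.12
Municipal property tax — $8,561.64
HOA dues — $4,785.12
Total annual escrow = $1,830.12 + $8,561.64 + $4,785.12 = $15,176.88
Monthly escrow = $15,176.88 ÷ 12 = $1,264.74
Cushion = 2 × $1,264.74 = $2,529.48

$2,529.48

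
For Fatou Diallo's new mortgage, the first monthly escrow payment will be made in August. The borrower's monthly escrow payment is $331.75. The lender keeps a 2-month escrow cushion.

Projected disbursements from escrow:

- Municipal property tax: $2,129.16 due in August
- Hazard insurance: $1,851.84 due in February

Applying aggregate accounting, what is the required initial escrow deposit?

$2,460.91

Cushion = 2 × $331.75 = $663.50
Trial balance (start $0, +$331.75 each month, − disbursements):
  Aug: +$331.75 − $2,129.16 → -$1,797.41
  Sep: +$331.75 → -$1,465.66
  Oct: +$331.75 → -$1,133.91
  Nov: +$331.75 → -$802.16
  Dec: +$331.75 → -$470.41
  Jan: +$331.75 → -$138.66
  Feb: +$331.75 − $1,851.84 → -$1,658.75
  Mar: +$331.75 → -$1,327.00
  Apr: +$331.75 → -$995.25
  May: +$331.75 → -$663.50
  Jun: +$331.75 → -$331.75
  Jul: +$331.75 → $0.00
Lowest trial balance = -$1,797.41 (Aug)
Initial deposit = cushion − low point = $663.50 − (-$1,797.41) = $2,460.91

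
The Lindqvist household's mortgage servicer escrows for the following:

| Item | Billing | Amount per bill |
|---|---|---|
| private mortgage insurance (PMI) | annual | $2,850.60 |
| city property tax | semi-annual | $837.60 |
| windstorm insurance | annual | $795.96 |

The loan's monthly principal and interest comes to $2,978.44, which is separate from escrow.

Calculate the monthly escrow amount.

$443.48

Private mortgage insurance (PMI) — $2,850.60/yr
City property tax — $837.60 × 2 = $1,675.20/yr
Windstorm insurance — $795.96/yr
Combined annual = $2,850.60 + $1,675.20 + $795.96 = $5,321.76
Monthly escrow = $5,321.76 ÷ 12 = $443.48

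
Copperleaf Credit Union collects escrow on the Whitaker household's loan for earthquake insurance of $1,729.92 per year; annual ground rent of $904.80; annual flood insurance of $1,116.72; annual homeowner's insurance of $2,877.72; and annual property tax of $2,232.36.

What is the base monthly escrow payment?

Earthquake insurance = $1,729.92 per year
Ground rent = $904.80 per year
Flood insurance = $1,116.72 per year
Homeowner's insurance = $2,877.72 per year
Property tax = $2,232.36 per year
Yearly total = $8,861.52
Monthly escrow = $8,861.52 ÷ 12 = $738.46

$738.46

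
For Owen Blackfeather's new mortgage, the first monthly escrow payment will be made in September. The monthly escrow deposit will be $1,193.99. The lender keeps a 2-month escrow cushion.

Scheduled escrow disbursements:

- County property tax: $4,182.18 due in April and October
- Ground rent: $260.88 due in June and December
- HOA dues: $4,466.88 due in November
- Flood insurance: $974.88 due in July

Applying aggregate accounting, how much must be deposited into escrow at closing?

Cushion = 2 × $1,193.99 = $2,387.98
Trial balance (start $0, +$1,193.99 each month, − disbursements):
  Sep: +$1,193.99 → $1,193.99
  Oct: +$1,193.99 − $4,182.18 → -$1,794.20
  Nov: +$1,193.99 − $4,466.88 → -$5,067.09
  Dec: +$1,193.99 − $260.88 → -$4,133.98
  Jan: +$1,193.99 → -$2,939.99
  Feb: +$1,193.99 → -$1,746.00
  Mar: +$1,193.99 → -$552.01
  Apr: +$1,193.99 − $4,182.18 → -$3,540.20
  May: +$1,193.99 → -$2,346.21
  Jun: +$1,193.99 − $260.88 → -$1,413.10
  Jul: +$1,193.99 − $974.88 → -$1,193.99
  Aug: +$1,193.99 → $0.00
Lowest trial balance = -$5,067.09 (Nov)
Initial deposit = cushion − low point = $2,387.98 − (-$5,067.09) = $7,455.07

$7,455.07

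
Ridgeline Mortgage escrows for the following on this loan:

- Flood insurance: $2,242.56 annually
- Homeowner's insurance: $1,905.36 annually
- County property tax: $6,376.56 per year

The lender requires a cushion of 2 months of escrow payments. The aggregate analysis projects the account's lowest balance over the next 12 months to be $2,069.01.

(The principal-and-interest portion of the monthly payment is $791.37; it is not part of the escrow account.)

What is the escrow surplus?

Flood insurance: $2,242.56 annually
Homeowner's insurance: $1,905.36 annually
County property tax: $6,376.56 annually
Annual escrow total = $2,242.56 + $1,905.36 + $6,376.56 = $10,524.48
Base monthly escrow = $10,524.48 ÷ 12 = $877.04
Required cushion = 2 × $877.04 = $1,754.08
Surplus = $2,069.01 − $1,754.08 = $314.93

$314.93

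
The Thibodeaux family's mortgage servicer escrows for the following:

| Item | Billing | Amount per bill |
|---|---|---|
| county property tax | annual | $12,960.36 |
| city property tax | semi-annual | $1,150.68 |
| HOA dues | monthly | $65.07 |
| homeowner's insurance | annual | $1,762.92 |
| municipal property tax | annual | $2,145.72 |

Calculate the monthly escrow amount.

County property tax: $12,960.36 per year
City property tax: $1,150.68 × 2 = $2,301.36 per year
HOA dues: $65.07 × 12 = $780.84 per year
Homeowner's insurance: $1,762.92 per year
Municipal property tax: $2,145.72 per year
Total per year = $12,960.36 + $2,301.36 + $780.84 + $1,762.92 + $2,145.72 = $19,951.20
Base monthly escrow = $19,951.20 ÷ 12 = $1,662.60

$1,662.60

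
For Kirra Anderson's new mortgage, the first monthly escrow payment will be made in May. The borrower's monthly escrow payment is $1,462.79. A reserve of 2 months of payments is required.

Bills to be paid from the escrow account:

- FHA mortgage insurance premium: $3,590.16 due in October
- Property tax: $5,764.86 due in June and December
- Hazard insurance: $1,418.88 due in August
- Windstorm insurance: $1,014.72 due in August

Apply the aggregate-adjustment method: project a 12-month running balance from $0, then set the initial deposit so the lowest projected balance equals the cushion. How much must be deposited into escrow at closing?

$8,776.74

Cushion = 2 × $1,462.79 = $2,925.58
Trial balance (start $0, +$1,462.79 each month, − disbursements):
  May: +$1,462.79 → $1,462.79
  Jun: +$1,462.79 − $5,764.86 → -$2,839.28
  Jul: +$1,462.79 → -$1,376.49
  Aug: +$1,462.79 − $2,433.60 → -$2,347.30
  Sep: +$1,462.79 → -$884.51
  Oct: +$1,462.79 − $3,590.16 → -$3,011.88
  Nov: +$1,462.79 → -$1,549.09
  Dec: +$1,462.79 − $5,764.86 → -$5,851.16
  Jan: +$1,462.79 → -$4,388.37
  Feb: +$1,462.79 → -$2,925.58
  Mar: +$1,462.79 → -$1,462.79
  Apr: +$1,462.79 → $0.00
Lowest trial balance = -$5,851.16 (Dec)
Initial deposit = cushion − low point = $2,925.58 − (-$5,851.16) = $8,776.74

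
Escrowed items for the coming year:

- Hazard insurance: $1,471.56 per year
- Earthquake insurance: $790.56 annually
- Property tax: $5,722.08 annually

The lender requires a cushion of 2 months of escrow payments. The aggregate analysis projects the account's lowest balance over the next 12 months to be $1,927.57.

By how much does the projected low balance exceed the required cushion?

Hazard insurance — $1,471.56
Earthquake insurance — $790.56
Property tax — $5,722.08
Annual escrow total = $7,984.20
Monthly escrow = $7,984.20 / 12 = $665.35
Cushion = 2 × $665.35 = $1,330.70
Surplus = $1,927.57 − $1,330.70 = $596.87

$596.87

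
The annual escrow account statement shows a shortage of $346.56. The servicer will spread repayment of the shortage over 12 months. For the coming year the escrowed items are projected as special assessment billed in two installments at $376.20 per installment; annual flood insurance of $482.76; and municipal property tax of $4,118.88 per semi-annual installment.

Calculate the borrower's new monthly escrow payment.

$818.29

Special assessment = $376.20 × 2 = $752.40
Flood insurance = $482.76
Municipal property tax = $4,118.88 × 2 = $8,237.76
Yearly total = $752.40 + $482.76 + $8,237.76 = $9,472.92
Monthly escrow = $9,472.92 ÷ 12 = $789.41
Shortage per month = $346.56 ÷ 12 = $28.88
New monthly escrow = $789.41 + $28.88 = $818.29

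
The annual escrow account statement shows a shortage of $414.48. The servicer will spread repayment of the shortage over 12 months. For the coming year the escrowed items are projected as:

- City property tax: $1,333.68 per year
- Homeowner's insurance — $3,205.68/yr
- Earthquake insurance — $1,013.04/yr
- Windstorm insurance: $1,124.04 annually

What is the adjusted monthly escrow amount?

City property tax — $1,333.68
Homeowner's insurance — $3,205.68
Earthquake insurance — $1,013.04
Windstorm insurance — $1,124.04
Total per year = $6,676.44
Monthly escrow = $6,676.44 / 12 = $556.37
Shortage per month = $414.48 ÷ 12 = $34.54
Adjusted monthly = $556.37 + $34.54 = $590.91

$590.91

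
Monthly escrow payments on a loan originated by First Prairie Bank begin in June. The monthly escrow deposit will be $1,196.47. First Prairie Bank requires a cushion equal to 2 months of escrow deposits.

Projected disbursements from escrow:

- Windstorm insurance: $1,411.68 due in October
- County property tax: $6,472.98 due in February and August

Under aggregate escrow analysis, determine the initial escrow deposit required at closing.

$5,982.35

Cushion = 2 × $1,196.47 = $2,392.94
Trial balance (start $0, +$1,196.47 each month, − disbursements):
  Jun: +$1,196.47 → $1,196.47
  Jul: +$1,196.47 → $2,392.94
  Aug: +$1,196.47 − $6,472.98 → -$2,883.57
  Sep: +$1,196.47 → -$1,687.10
  Oct: +$1,196.47 − $1,411.68 → -$1,902.31
  Nov: +$1,196.47 → -$705.84
  Dec: +$1,196.47 → $490.63
  Jan: +$1,196.47 → $1,687.10
  Feb: +$1,196.47 − $6,472.98 → -$3,589.41
  Mar: +$1,196.47 → -$2,392.94
  Apr: +$1,196.47 → -$1,196.47
  May: +$1,196.47 → $0.00
Lowest trial balance = -$3,589.41 (Feb)
Initial deposit = cushion − low point = $2,392.94 − (-$3,589.41) = $5,982.35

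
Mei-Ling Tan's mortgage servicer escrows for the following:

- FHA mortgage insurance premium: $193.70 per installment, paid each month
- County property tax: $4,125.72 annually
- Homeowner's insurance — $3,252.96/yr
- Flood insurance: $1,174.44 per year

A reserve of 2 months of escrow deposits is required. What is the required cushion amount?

FHA mortgage insurance premium — $193.70 × 12 = $2,324.40 annually
County property tax — $4,125.72 annually
Homeowner's insurance — $3,252.96 annually
Flood insurance — $1,174.44 annually
Annual escrow total = $2,324.40 + $4,125.72 + $3,252.96 + $1,174.44 = $10,877.52
Monthly = $10,877.52 / 12 = $906.46
Reserve = 2 × $906.46 = $1,812.92

$1,812.92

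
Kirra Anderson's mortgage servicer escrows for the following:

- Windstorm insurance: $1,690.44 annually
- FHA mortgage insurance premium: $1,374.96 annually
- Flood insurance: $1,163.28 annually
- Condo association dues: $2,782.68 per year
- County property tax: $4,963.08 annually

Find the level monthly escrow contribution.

Windstorm insurance — $1,690.44 annually
FHA mortgage insurance premium — $1,374.96 annually
Flood insurance — $1,163.28 annually
Condo association dues — $2,782.68 annually
County property tax — $4,963.08 annually
Annual escrow total = $11,974.44
Monthly = $11,974.44 / 12 = $997.87

$997.87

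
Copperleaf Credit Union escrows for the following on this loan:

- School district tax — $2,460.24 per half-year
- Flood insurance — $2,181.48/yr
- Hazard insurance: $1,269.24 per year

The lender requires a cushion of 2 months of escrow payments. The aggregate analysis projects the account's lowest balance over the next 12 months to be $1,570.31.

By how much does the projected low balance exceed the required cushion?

$175.11

School district tax: $2,460.24 × 2 = $4,920.48/yr
Flood insurance: $2,181.48/yr
Hazard insurance: $1,269.24/yr
Yearly total = $4,920.48 + $2,181.48 + $1,269.24 = $8,371.20
Per month = $8,371.20 / 12 = $697.60
Cushion = 2 × $697.60 = $1,395.20
Excess over cushion: $1,570.31 − $1,395.20 = $175.11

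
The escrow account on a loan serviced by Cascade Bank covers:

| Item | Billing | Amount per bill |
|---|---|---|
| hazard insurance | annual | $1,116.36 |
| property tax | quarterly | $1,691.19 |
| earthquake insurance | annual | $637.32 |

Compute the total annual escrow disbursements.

$8,518.44

Hazard insurance — $1,116.36 per year
Property tax — $1,691.19 × 4 = $6,764.76 per year
Earthquake insurance — $637.32 per year
Yearly total = $8,518.44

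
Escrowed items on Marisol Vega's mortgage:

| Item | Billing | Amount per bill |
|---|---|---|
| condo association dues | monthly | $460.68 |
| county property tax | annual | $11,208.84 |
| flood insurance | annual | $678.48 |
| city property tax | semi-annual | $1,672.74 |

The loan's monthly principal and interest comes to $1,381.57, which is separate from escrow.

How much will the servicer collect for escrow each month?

Condo association dues = $460.68 × 12 = $5,528.16 per year
County property tax = $11,208.84 per year
Flood insurance = $678.48 per year
City property tax = $1,672.74 × 2 = $3,345.48 per year
Yearly total = $5,528.16 + $11,208.84 + $678.48 + $3,345.48 = $20,760.96
Per month = $20,760.96 ÷ 12 = $1,730.08

$1,730.08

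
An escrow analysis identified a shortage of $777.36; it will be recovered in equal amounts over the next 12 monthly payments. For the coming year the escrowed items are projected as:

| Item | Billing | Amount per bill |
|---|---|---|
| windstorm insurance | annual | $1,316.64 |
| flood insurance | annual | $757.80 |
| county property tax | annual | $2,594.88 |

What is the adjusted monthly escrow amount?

Windstorm insurance = $1,316.64 annually
Flood insurance = $757.80 annually
County property tax = $2,594.88 annually
Total per year = $1,316.64 + $757.80 + $2,594.88 = $4,669.32
Monthly = $4,669.32 / 12 = $389.11
Shortage per month = $777.36 ÷ 12 = $64.78
Adjusted monthly = $389.11 + $64.78 = $453.89

$453.89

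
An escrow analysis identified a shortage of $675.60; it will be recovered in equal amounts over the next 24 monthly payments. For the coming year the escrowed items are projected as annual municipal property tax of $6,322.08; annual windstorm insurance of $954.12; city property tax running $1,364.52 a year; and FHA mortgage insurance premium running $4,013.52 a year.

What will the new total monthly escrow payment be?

$1,082.67

Municipal property tax — $6,322.08
Windstorm insurance — $954.12
City property tax — $1,364.52
FHA mortgage insurance premium — $4,013.52
Yearly total = $6,322.08 + $954.12 + $1,364.52 + $4,013.52 = $12,654.24
Monthly = $12,654.24 / 12 = $1,054.52
Shortage per month = $675.60 / 24 = $28.15
New monthly escrow = $1,054.52 + $28.15 = $1,082.67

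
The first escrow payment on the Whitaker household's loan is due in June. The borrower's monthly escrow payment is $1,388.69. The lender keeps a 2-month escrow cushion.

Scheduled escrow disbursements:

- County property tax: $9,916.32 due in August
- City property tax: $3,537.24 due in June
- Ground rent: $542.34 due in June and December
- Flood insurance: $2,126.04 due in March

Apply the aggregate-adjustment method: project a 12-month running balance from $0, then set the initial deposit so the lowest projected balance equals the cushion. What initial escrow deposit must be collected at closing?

Cushion = 2 × $1,388.69 = $2,777.38
Trial balance (start $0, +$1,388.69 each month, − disbursements):
  Jun: +$1,388.69 − $4,079.58 → -$2,690.89
  Jul: +$1,388.69 → -$1,302.20
  Aug: +$1,388.69 − $9,916.32 → -$9,829.83
  Sep: +$1,388.69 → -$8,441.14
  Oct: +$1,388.69 → -$7,052.45
  Nov: +$1,388.69 → -$5,663.76
  Dec: +$1,388.69 − $542.34 → -$4,817.41
  Jan: +$1,388.69 → -$3,428.72
  Feb: +$1,388.69 → -$2,040.03
  Mar: +$1,388.69 − $2,126.04 → -$2,777.38
  Apr: +$1,388.69 → -$1,388.69
  May: +$1,388.69 → $0.00
Lowest trial balance = -$9,829.83 (Aug)
Initial deposit = cushion − low point = $2,777.38 − (-$9,829.83) = $12,607.21

$12,607.21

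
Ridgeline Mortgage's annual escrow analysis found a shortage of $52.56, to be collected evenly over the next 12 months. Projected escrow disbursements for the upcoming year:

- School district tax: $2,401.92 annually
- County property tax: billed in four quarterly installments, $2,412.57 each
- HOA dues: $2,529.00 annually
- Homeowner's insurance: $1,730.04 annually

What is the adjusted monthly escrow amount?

School district tax — $2,401.92 annually
County property tax — $2,412.57 × 4 = $9,650.28 annually
HOA dues — $2,529.00 annually
Homeowner's insurance — $1,730.04 annually
Total per year = $2,401.92 + $9,650.28 + $2,529.00 + $1,730.04 = $16,311.24
Base monthly escrow = $16,311.24 / 12 = $1,359.27
Shortage spread = $52.56 / 12 = $4.38/mo
New monthly escrow = $1,359.27 + $4.38 = $1,363.65

$1,363.65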